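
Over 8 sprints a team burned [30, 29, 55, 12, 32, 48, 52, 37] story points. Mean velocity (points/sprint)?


Formula: Avg velocity = Total points / Number of sprints
Points: [30, 29, 55, 12, 32, 48, 52, 37]
Sum = 30 + 29 + 55 + 12 + 32 + 48 + 52 + 37 = 295
Avg velocity = 295 / 8 = 36.88 points/sprint

36.88 points/sprint


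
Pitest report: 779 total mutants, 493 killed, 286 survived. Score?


Mutation score = killed / total * 100
Mutation score = 493 / 779 * 100
Mutation score = 63.29%

63.29%


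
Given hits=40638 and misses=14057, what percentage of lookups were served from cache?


Formula: hit rate = hits / (hits + misses) * 100
hit rate = 40638 / (40638 + 14057) * 100
hit rate = 40638 / 54695 * 100
hit rate = 74.3%

74.3%


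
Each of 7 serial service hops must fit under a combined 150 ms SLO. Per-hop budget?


Formula: per_stage = total_budget / stages
per_stage = 150 / 7
per_stage = 21.43 ms

21.43 ms


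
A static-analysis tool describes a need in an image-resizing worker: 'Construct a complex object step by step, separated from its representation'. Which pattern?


This matches the Builder pattern

Builder


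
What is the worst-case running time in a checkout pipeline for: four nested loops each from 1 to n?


Reasoning: four levels of nesting
Complexity: O(n^4)

O(n^4)


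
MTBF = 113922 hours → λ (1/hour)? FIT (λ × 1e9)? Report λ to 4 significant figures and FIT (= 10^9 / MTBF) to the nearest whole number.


Formula: λ = 1 / MTBF; FIT = λ × 1e9 = 1e9 / MTBF
λ = 1 / 113922 ≈ 8.778e-06 failures/hour
FIT = 1e9 / 113922 ≈ 8778 failures per 1e9 hours (nearest whole number)

λ = 8.778e-06 /h, FIT = 8778


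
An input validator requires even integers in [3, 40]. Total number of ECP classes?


Constraint: even integers in [3, 40]
Class 1: x < 3 — out-of-range invalid
Class 2: x in [3,40] but odd — wrong type invalid
Class 3: x in [3,40] and even — valid
Class 4: x > 40 — out-of-range invalid
Total equivalence classes: 4

4 equivalence classes


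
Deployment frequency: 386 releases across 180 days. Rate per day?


Formula: deployments per day = releases / days
= 386 / 180
= 2.144 deploys/day
(equivalently, 15.01 deploys/week)

2.144 deploys/day


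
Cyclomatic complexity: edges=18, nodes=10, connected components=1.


Formula: V(G) = E - N + 2P
V(G) = 18 - 10 + 2*1
V(G) = 8 + 2
V(G) = 10

10


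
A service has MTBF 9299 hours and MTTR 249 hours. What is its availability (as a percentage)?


Availability = MTBF / (MTBF + MTTR)
Availability = 9299 / (9299 + 249)
Availability = 9299 / 9548
Availability = 97.3921%

97.3921%


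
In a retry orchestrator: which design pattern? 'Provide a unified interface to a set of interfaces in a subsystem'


This matches the Facade pattern

Facade


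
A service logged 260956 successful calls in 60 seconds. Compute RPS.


Formula: throughput = requests / seconds
throughput = 260956 / 60
throughput = 4349.27 requests/second

4349.27 requests/second


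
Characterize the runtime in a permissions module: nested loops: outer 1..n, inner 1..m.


Reasoning: product of independent bounds
Complexity: O(n*m)

O(n*m)


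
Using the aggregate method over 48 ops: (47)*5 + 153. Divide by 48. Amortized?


Formula: Amortized cost = Total cost / Operations
Total cost = (47 * 5) + (1 * 153)
Total cost = 235 + 153 = 388
Amortized = 388 / 48 = 8.0833

8.0833


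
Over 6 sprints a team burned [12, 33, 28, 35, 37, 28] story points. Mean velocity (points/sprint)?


Formula: Avg velocity = Total points / Number of sprints
Points: [12, 33, 28, 35, 37, 28]
Sum = 12 + 33 + 28 + 35 + 37 + 28 = 173
Avg velocity = 173 / 6 = 28.83 points/sprint

28.83 points/sprint


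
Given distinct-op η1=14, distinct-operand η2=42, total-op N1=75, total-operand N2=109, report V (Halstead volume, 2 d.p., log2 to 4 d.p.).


Formula: V = N * log2(η), where N = N1 + N2 and η = η1 + η2
η = 14 + 42 = 56
N = 75 + 109 = 184
log2(56) ≈ 5.8074
V = 184 * 5.8074 = 1068.56

1068.56


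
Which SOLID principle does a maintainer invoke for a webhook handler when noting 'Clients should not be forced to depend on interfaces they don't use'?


This describes the Interface Segregation Principle (ISP)

Interface Segregation Principle (ISP)


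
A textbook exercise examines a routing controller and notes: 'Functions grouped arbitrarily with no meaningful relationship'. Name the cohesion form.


Reasoning: Worst: random grouping
Type: Coincidental cohesion

Coincidental cohesion


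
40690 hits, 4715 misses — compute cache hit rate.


Formula: hit rate = hits / (hits + misses) * 100
hit rate = 40690 / (40690 + 4715) * 100
hit rate = 40690 / 45405 * 100
hit rate = 89.62%

89.62%


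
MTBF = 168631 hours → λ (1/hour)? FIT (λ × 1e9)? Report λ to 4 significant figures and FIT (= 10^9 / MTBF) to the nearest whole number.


Formula: λ = 1 / MTBF; FIT = λ × 1e9 = 1e9 / MTBF
λ = 1 / 168631 ≈ 5.930e-06 failures/hour
FIT = 1e9 / 168631 ≈ 5930 failures per 1e9 hours (nearest whole number)

λ = 5.930e-06 /h, FIT = 5930


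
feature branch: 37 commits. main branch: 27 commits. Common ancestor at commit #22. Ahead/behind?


Common ancestor: commit #22
feature commits after divergence: 37 - 22 = 15
main commits after divergence: 27 - 22 = 5
feature is 15 commits ahead of main
main is 5 commits ahead of feature

feature ahead: 15, main ahead: 5


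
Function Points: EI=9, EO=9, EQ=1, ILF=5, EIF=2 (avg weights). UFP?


UFP = EI*4 + EO*5 + EQ*4 + ILF*10 + EIF*7
UFP = 9*4 + 9*5 + 1*4 + 5*10 + 2*7
UFP = 36 + 45 + 4 + 50 + 14
UFP = 149

149


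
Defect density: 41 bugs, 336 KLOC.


Defect density = defects / KLOC
Defect density = 41 / 336
Defect density = 0.122 defects/KLOC

0.122 defects/KLOC


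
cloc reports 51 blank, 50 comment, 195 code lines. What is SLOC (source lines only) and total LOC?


Total LOC = blank + comment + code
Total LOC = 51 + 50 + 195 = 296
SLOC (source only) = code = 195

Total LOC: 296, SLOC: 195


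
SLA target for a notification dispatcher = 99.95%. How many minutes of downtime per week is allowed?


Formula: allowed downtime = period * (100 - SLA) / 100
Period (week) = 10080 minutes
Unavailability fraction = (100 - 99.95) / 100
Allowed downtime = 10080 * (100 - 99.95) / 100
Allowed downtime = 5.04 minutes

5.04 minutes


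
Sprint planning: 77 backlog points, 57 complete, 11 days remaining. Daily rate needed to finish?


Formula: Required rate = Remaining points / Days left
Remaining = 77 - 57 = 20 points
Required rate = 20 / 11 = 1.82 points/day

1.82 points/day


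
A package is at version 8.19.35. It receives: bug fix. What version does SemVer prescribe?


Current: 8.19.35
Change category: 'bug fix' → patch bump
SemVer rule: patch bump → increment PATCH (MAJOR and MINOR unchanged)
New: 8.19.36

8.19.36


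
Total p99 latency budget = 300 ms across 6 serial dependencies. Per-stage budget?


Formula: per_stage = total_budget / stages
per_stage = 300 / 6
per_stage = 50.0 ms

50.0 ms


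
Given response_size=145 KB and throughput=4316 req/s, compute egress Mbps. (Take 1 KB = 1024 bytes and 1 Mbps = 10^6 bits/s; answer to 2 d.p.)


Formula: Mbps = payload_bytes * RPS * 8 / 1e6
Payload per request = 145 KB = 145 * 1024 = 148480 bytes
Total bytes/sec = 148480 * 4316 = 640839680
Total bits/sec = 640839680 * 8 = 5126717440
Mbps = 5126717440 / 1e6 = 5126.72

5126.72 Mbps


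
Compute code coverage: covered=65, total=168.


Coverage = covered / total * 100
Coverage = 65 / 168 * 100
Coverage = 38.69%

38.69%


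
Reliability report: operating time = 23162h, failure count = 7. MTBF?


Formula: MTBF = Total operating time / Number of failures
MTBF = 23162 / 7
MTBF = 3308.86 hours

3308.86 hours


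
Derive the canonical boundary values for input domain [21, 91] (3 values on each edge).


Range: [21, 91]
Boundaries: just below min, min, min+1, max-1, max, just above max
Values: [20, 21, 22, 90, 91, 92]

[20, 21, 22, 90, 91, 92]


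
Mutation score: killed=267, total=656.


Mutation score = killed / total * 100
Mutation score = 267 / 656 * 100
Mutation score = 40.7%

40.7%


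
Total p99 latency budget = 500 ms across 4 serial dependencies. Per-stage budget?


Formula: per_stage = total_budget / stages
per_stage = 500 / 4
per_stage = 125.0 ms

125.0 ms


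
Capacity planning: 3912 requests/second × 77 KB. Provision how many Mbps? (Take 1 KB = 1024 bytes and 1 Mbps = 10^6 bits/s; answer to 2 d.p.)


Formula: Mbps = payload_bytes * RPS * 8 / 1e6
Payload per request = 77 KB = 77 * 1024 = 78848 bytes
Total bytes/sec = 78848 * 3912 = 308453376
Total bits/sec = 308453376 * 8 = 2467627008
Mbps = 2467627008 / 1e6 = 2467.63

2467.63 Mbps


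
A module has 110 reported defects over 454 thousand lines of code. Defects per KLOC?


Defect density = defects / KLOC
Defect density = 110 / 454
Defect density = 0.242 defects/KLOC

0.242 defects/KLOC


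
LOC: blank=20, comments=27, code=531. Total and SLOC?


Total LOC = blank + comment + code
Total LOC = 20 + 27 + 531 = 578
SLOC (source only) = code = 531

Total LOC: 578, SLOC: 531


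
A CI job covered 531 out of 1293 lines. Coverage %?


Coverage = covered / total * 100
Coverage = 531 / 1293 * 100
Coverage = 41.07%

41.07%


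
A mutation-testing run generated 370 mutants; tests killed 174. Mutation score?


Mutation score = killed / total * 100
Mutation score = 174 / 370 * 100
Mutation score = 47.03%

47.03%


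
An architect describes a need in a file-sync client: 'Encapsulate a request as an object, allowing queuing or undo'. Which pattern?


This matches the Command pattern

Command


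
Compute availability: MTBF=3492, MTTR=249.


Availability = MTBF / (MTBF + MTTR)
Availability = 3492 / (3492 + 249)
Availability = 3492 / 3741
Availability = 93.344%

93.344%


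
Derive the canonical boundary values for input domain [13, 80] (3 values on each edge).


Range: [13, 80]
Boundaries: just below min, min, min+1, max-1, max, just above max
Values: [12, 13, 14, 79, 80, 81]

[12, 13, 14, 79, 80, 81]


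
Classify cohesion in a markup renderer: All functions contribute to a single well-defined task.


Reasoning: Best: single purpose
Type: Functional cohesion

Functional cohesion


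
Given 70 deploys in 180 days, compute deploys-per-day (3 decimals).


Formula: deployments per day = releases / days
= 70 / 180
= 0.389 deploys/day
(equivalently, 2.72 deploys/week)

0.389 deploys/day


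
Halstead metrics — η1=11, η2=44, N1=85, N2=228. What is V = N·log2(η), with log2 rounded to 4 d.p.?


Formula: V = N * log2(η), where N = N1 + N2 and η = η1 + η2
η = 11 + 44 = 55
N = 85 + 228 = 313
log2(55) ≈ 5.7814
V = 313 * 5.7814 = 1809.58

1809.58


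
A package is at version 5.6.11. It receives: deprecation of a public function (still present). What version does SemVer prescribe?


Current: 5.6.11
Change category: 'deprecation of a public function (still present)' → minor bump
SemVer rule: minor bump → increment MINOR, reset PATCH to 0 (MAJOR unchanged)
New: 5.7.0

5.7.0


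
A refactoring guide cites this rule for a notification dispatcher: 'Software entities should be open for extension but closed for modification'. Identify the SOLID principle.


This describes the Open/Closed Principle (OCP)

Open/Closed Principle (OCP)


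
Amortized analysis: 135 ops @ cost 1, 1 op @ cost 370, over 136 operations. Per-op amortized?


Formula: Amortized cost = Total cost / Operations
Total cost = (135 * 1) + (1 * 370)
Total cost = 135 + 370 = 505
Amortized = 505 / 136 = 3.7132

3.7132


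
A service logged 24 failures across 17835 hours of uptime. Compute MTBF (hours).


Formula: MTBF = Total operating time / Number of failures
MTBF = 17835 / 24
MTBF = 743.13 hours

743.13 hours


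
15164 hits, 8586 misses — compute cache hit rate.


Formula: hit rate = hits / (hits + misses) * 100
hit rate = 15164 / (15164 + 8586) * 100
hit rate = 15164 / 23750 * 100
hit rate = 63.85%

63.85%


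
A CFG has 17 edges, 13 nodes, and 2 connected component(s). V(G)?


Formula: V(G) = E - N + 2P
V(G) = 17 - 13 + 2*2
V(G) = 4 + 4
V(G) = 8

8


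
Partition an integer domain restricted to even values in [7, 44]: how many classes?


Constraint: even integers in [7, 44]
Class 1: x < 7 — out-of-range invalid
Class 2: x in [7,44] but odd — wrong type invalid
Class 3: x in [7,44] and even — valid
Class 4: x > 44 — out-of-range invalid
Total equivalence classes: 4

4 equivalence classes


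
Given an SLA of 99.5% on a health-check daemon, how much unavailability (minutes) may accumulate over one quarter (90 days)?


Formula: allowed downtime = period * (100 - SLA) / 100
Period (quarter (90 days)) = 129600 minutes
Unavailability fraction = (100 - 99.5) / 100
Allowed downtime = 129600 * (100 - 99.5) / 100
Allowed downtime = 648.0 minutes

648.0 minutes


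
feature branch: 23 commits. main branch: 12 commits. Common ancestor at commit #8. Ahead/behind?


Common ancestor: commit #8
feature commits after divergence: 23 - 8 = 15
main commits after divergence: 12 - 8 = 4
feature is 15 commits ahead of main
main is 4 commits ahead of feature

feature ahead: 15, main ahead: 4


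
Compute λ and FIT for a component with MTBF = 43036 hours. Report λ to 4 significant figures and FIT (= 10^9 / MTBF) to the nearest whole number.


Formula: λ = 1 / MTBF; FIT = λ × 1e9 = 1e9 / MTBF
λ = 1 / 43036 ≈ 2.324e-05 failures/hour
FIT = 1e9 / 43036 ≈ 23236 failures per 1e9 hours (nearest whole number)

λ = 2.324e-05 /h, FIT = 23236


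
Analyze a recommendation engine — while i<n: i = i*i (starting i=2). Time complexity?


Reasoning: squaring drives double-exponential growth; iterations ~ log log n
Complexity: O(log log n)

O(log log n)


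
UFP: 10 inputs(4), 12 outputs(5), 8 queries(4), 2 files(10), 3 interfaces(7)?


UFP = EI*4 + EO*5 + EQ*4 + ILF*10 + EIF*7
UFP = 10*4 + 12*5 + 8*4 + 2*10 + 3*7
UFP = 40 + 60 + 32 + 20 + 21
UFP = 173

173


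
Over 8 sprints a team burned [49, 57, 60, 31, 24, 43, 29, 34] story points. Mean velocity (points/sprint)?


Formula: Avg velocity = Total points / Number of sprints
Points: [49, 57, 60, 31, 24, 43, 29, 34]
Sum = 49 + 57 + 60 + 31 + 24 + 43 + 29 + 34 = 327
Avg velocity = 327 / 8 = 40.88 points/sprint

40.88 points/sprint


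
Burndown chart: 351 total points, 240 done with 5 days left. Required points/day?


Formula: Required rate = Remaining points / Days left
Remaining = 351 - 240 = 111 points
Required rate = 111 / 5 = 22.2 points/day

22.2 points/day


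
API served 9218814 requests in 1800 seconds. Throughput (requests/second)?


Formula: throughput = requests / seconds
throughput = 9218814 / 1800
throughput = 5121.56 requests/second

5121.56 requests/second


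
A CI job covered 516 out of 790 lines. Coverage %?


Coverage = covered / total * 100
Coverage = 516 / 790 * 100
Coverage = 65.32%

65.32%


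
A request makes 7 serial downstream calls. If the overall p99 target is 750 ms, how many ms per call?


Formula: per_stage = total_budget / stages
per_stage = 750 / 7
per_stage = 107.14 ms

107.14 ms


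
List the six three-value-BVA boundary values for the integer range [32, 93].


Range: [32, 93]
Boundaries: just below min, min, min+1, max-1, max, just above max
Values: [31, 32, 33, 92, 93, 94]

[31, 32, 33, 92, 93, 94]


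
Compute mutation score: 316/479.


Mutation score = killed / total * 100
Mutation score = 316 / 479 * 100
Mutation score = 65.97%

65.97%


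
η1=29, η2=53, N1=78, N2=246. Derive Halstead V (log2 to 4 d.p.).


Formula: V = N * log2(η), where N = N1 + N2 and η = η1 + η2
η = 29 + 53 = 82
N = 78 + 246 = 324
log2(82) ≈ 6.3576
V = 324 * 6.3576 = 2059.86

2059.86


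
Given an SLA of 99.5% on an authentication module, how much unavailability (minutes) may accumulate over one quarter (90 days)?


Formula: allowed downtime = period * (100 - SLA) / 100
Period (quarter (90 days)) = 129600 minutes
Unavailability fraction = (100 - 99.5) / 100
Allowed downtime = 129600 * (100 - 99.5) / 100
Allowed downtime = 648.0 minutes

648.0 minutes


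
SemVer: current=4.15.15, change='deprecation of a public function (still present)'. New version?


Current: 4.15.15
Change category: 'deprecation of a public function (still present)' → minor bump
SemVer rule: minor bump → increment MINOR, reset PATCH to 0 (MAJOR unchanged)
New: 4.16.0

4.16.0


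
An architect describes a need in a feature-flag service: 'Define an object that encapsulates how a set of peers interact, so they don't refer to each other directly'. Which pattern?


This matches the Mediator pattern

Mediator


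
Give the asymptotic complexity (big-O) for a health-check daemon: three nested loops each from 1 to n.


Reasoning: three levels of nesting over n
Complexity: O(n^3)

O(n^3)


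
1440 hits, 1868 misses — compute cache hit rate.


Formula: hit rate = hits / (hits + misses) * 100
hit rate = 1440 / (1440 + 1868) * 100
hit rate = 1440 / 3308 * 100
hit rate = 43.53%

43.53%


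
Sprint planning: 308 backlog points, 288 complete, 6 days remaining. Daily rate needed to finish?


Formula: Required rate = Remaining points / Days left
Remaining = 308 - 288 = 20 points
Required rate = 20 / 6 = 3.33 points/day

3.33 points/day


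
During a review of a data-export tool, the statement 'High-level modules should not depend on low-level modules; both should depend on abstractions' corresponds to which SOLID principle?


This describes the Dependency Inversion Principle (DIP)

Dependency Inversion Principle (DIP)


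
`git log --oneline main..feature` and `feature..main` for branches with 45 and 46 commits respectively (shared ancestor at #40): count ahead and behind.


Common ancestor: commit #40
feature commits after divergence: 45 - 40 = 5
main commits after divergence: 46 - 40 = 6
feature is 5 commits ahead of main
main is 6 commits ahead of feature

feature ahead: 5, main ahead: 6


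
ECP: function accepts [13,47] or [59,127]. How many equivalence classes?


Valid ranges: [13,47] and [59,127]
Class 1: x < 13 — invalid
Class 2: 13 ≤ x ≤ 47 — valid
Class 3: 47 < x < 59 — invalid (gap between ranges)
Class 4: 59 ≤ x ≤ 127 — valid
Class 5: x > 127 — invalid
Total equivalence classes: 5

5 equivalence classes


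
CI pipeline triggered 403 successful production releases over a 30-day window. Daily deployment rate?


Formula: deployments per day = releases / days
= 403 / 30
= 13.433 deploys/day
(equivalently, 94.03 deploys/week)

13.433 deploys/day


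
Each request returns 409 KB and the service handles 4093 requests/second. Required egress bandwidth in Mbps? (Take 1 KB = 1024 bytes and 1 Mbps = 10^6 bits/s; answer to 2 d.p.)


Formula: Mbps = payload_bytes * RPS * 8 / 1e6
Payload per request = 409 KB = 409 * 1024 = 418816 bytes
Total bytes/sec = 418816 * 4093 = 1714213888
Total bits/sec = 1714213888 * 8 = 13713711104
Mbps = 13713711104 / 1e6 = 13713.71

13713.71 Mbps


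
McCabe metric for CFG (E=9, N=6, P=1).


Formula: V(G) = E - N + 2P
V(G) = 9 - 6 + 2*1
V(G) = 3 + 2
V(G) = 5

5


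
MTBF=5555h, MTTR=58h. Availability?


Availability = MTBF / (MTBF + MTTR)
Availability = 5555 / (5555 + 58)
Availability = 5555 / 5613
Availability = 98.9667%

98.9667%


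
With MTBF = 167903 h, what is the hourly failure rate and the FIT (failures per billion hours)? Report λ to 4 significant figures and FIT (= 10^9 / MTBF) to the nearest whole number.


Formula: λ = 1 / MTBF; FIT = λ × 1e9 = 1e9 / MTBF
λ = 1 / 167903 ≈ 5.956e-06 failures/hour
FIT = 1e9 / 167903 ≈ 5956 failures per 1e9 hours (nearest whole number)

λ = 5.956e-06 /h, FIT = 5956


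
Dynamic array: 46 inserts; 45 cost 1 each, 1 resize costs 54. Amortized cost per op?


Formula: Amortized cost = Total cost / Operations
Total cost = (45 * 1) + (1 * 54)
Total cost = 45 + 54 = 99
Amortized = 99 / 46 = 2.1522

2.1522


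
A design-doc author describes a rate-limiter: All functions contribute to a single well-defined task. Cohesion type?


Reasoning: Best: single purpose
Type: Functional cohesion

Functional cohesion


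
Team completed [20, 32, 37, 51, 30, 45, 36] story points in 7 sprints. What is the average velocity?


Formula: Avg velocity = Total points / Number of sprints
Points: [20, 32, 37, 51, 30, 45, 36]
Sum = 20 + 32 + 37 + 51 + 30 + 45 + 36 = 251
Avg velocity = 251 / 7 = 35.86 points/sprint

35.86 points/sprint


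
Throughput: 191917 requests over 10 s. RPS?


Formula: throughput = requests / seconds
throughput = 191917 / 10
throughput = 19191.7 requests/second

19191.7 requests/second


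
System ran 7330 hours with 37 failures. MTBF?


Formula: MTBF = Total operating time / Number of failures
MTBF = 7330 / 37
MTBF = 198.11 hours

198.11 hours


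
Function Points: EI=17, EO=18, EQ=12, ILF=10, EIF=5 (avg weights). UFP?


UFP = EI*4 + EO*5 + EQ*4 + ILF*10 + EIF*7
UFP = 17*4 + 18*5 + 12*4 + 10*10 + 5*7
UFP = 68 + 90 + 48 + 100 + 35
UFP = 341

341


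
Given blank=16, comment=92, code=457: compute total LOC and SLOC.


Total LOC = blank + comment + code
Total LOC = 16 + 92 + 457 = 565
SLOC (source only) = code = 457

Total LOC: 565, SLOC: 457


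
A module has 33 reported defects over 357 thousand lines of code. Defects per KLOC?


Defect density = defects / KLOC
Defect density = 33 / 357
Defect density = 0.092 defects/KLOC

0.092 defects/KLOC


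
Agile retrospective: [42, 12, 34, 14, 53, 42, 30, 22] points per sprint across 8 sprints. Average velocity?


Formula: Avg velocity = Total points / Number of sprints
Points: [42, 12, 34, 14, 53, 42, 30, 22]
Sum = 42 + 12 + 34 + 14 + 53 + 42 + 30 + 22 = 249
Avg velocity = 249 / 8 = 31.13 points/sprint

31.13 points/sprint


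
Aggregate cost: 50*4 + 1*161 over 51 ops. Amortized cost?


Formula: Amortized cost = Total cost / Operations
Total cost = (50 * 4) + (1 * 161)
Total cost = 200 + 161 = 361
Amortized = 361 / 51 = 7.0784

7.0784


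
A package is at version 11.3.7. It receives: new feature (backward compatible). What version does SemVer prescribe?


Current: 11.3.7
Change category: 'new feature (backward compatible)' → minor bump
SemVer rule: minor bump → increment MINOR, reset PATCH to 0 (MAJOR unchanged)
New: 11.4.0

11.4.0


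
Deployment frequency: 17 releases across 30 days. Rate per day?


Formula: deployments per day = releases / days
= 17 / 30
= 0.567 deploys/day
(equivalently, 3.97 deploys/week)

0.567 deploys/day


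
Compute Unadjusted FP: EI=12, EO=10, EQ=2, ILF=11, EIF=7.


UFP = EI*4 + EO*5 + EQ*4 + ILF*10 + EIF*7
UFP = 12*4 + 10*5 + 2*4 + 11*10 + 7*7
UFP = 48 + 50 + 8 + 110 + 49
UFP = 265

265


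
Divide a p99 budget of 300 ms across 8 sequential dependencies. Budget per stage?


Formula: per_stage = total_budget / stages
per_stage = 300 / 8
per_stage = 37.5 ms

37.5 ms


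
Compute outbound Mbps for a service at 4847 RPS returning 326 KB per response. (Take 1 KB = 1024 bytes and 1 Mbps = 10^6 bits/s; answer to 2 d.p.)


Formula: Mbps = payload_bytes * RPS * 8 / 1e6
Payload per request = 326 KB = 326 * 1024 = 333824 bytes
Total bytes/sec = 333824 * 4847 = 1618044928
Total bits/sec = 1618044928 * 8 = 12944359424
Mbps = 12944359424 / 1e6 = 12944.36

12944.36 Mbps


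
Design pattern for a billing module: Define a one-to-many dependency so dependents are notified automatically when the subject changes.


This matches the Observer pattern

Observer


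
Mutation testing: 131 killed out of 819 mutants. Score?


Mutation score = killed / total * 100
Mutation score = 131 / 819 * 100
Mutation score = 16.0%

16.0%


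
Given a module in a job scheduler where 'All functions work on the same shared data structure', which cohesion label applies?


Reasoning: Functions share data
Type: Communicational cohesion

Communicational cohesion


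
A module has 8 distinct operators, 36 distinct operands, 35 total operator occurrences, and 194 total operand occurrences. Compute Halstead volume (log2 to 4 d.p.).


Formula: V = N * log2(η), where N = N1 + N2 and η = η1 + η2
η = 8 + 36 = 44
N = 35 + 194 = 229
log2(44) ≈ 5.4594
V = 229 * 5.4594 = 1250.20

1250.20


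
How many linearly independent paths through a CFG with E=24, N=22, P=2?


Formula: V(G) = E - N + 2P
V(G) = 24 - 22 + 2*2
V(G) = 2 + 4
V(G) = 6

6


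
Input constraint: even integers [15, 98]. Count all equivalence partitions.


Constraint: even integers in [15, 98]
Class 1: x < 15 — out-of-range invalid
Class 2: x in [15,98] but odd — wrong type invalid
Class 3: x in [15,98] and even — valid
Class 4: x > 98 — out-of-range invalid
Total equivalence classes: 4

4 equivalence classes


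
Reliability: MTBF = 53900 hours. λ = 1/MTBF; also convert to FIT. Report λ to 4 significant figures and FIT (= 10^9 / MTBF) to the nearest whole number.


Formula: λ = 1 / MTBF; FIT = λ × 1e9 = 1e9 / MTBF
λ = 1 / 53900 ≈ 1.855e-05 failures/hour
FIT = 1e9 / 53900 ≈ 18553 failures per 1e9 hours (nearest whole number)

λ = 1.855e-05 /h, FIT = 18553


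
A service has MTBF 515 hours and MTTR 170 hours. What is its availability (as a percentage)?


Availability = MTBF / (MTBF + MTTR)
Availability = 515 / (515 + 170)
Availability = 515 / 685
Availability = 75.1825%

75.1825%


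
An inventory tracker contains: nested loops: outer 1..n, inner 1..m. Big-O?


Reasoning: product of independent bounds
Complexity: O(n*m)

O(n*m)


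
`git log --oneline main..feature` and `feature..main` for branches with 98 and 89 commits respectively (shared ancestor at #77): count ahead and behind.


Common ancestor: commit #77
feature commits after divergence: 98 - 77 = 21
main commits after divergence: 89 - 77 = 12
feature is 21 commits ahead of main
main is 12 commits ahead of feature

feature ahead: 21, main ahead: 12


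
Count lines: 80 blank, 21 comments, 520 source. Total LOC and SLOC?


Total LOC = blank + comment + code
Total LOC = 80 + 21 + 520 = 621
SLOC (source only) = code = 520

Total LOC: 621, SLOC: 520


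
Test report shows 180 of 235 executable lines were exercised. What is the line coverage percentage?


Coverage = covered / total * 100
Coverage = 180 / 235 * 100
Coverage = 76.6%

76.6%


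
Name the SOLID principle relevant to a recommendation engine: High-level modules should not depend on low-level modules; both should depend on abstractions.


This describes the Dependency Inversion Principle (DIP)

Dependency Inversion Principle (DIP)


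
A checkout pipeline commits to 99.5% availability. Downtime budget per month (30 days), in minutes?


Formula: allowed downtime = period * (100 - SLA) / 100
Period (month (30 days)) = 43200 minutes
Unavailability fraction = (100 - 99.5) / 100
Allowed downtime = 43200 * (100 - 99.5) / 100
Allowed downtime = 216.0 minutes

216.0 minutes


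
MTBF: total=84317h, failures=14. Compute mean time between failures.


Formula: MTBF = Total operating time / Number of failures
MTBF = 84317 / 14
MTBF = 6022.64 hours

6022.64 hours


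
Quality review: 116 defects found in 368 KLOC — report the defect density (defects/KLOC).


Defect density = defects / KLOC
Defect density = 116 / 368
Defect density = 0.315 defects/KLOC

0.315 defects/KLOC


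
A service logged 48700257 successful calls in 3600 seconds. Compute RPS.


Formula: throughput = requests / seconds
throughput = 48700257 / 3600
throughput = 13527.85 requests/second

13527.85 requests/second


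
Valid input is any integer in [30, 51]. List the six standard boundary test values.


Range: [30, 51]
Boundaries: just below min, min, min+1, max-1, max, just above max
Values: [29, 30, 31, 50, 51, 52]

[29, 30, 31, 50, 51, 52]


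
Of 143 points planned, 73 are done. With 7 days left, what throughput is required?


Formula: Required rate = Remaining points / Days left
Remaining = 143 - 73 = 70 points
Required rate = 70 / 7 = 10.0 points/day

10.0 points/day


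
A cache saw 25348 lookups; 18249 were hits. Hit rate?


Formula: hit rate = hits / (hits + misses) * 100
hit rate = 18249 / (18249 + 7099) * 100
hit rate = 18249 / 25348 * 100
hit rate = 71.99%

71.99%


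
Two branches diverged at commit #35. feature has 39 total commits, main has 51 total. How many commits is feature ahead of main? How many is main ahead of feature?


Common ancestor: commit #35
feature commits after divergence: 39 - 35 = 4
main commits after divergence: 51 - 35 = 16
feature is 4 commits ahead of main
main is 16 commits ahead of feature

feature ahead: 4, main ahead: 16


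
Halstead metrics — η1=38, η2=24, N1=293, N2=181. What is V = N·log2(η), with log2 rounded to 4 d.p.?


Formula: V = N * log2(η), where N = N1 + N2 and η = η1 + η2
η = 38 + 24 = 62
N = 293 + 181 = 474
log2(62) ≈ 5.9542
V = 474 * 5.9542 = 2822.29

2822.29


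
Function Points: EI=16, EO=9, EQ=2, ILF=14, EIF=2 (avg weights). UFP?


UFP = EI*4 + EO*5 + EQ*4 + ILF*10 + EIF*7
UFP = 16*4 + 9*5 + 2*4 + 14*10 + 2*7
UFP = 64 + 45 + 8 + 140 + 14
UFP = 271

271


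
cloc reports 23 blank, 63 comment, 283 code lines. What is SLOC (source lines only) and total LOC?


Total LOC = blank + comment + code
Total LOC = 23 + 63 + 283 = 369
SLOC (source only) = code = 283

Total LOC: 369, SLOC: 283


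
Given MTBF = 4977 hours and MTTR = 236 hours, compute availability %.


Availability = MTBF / (MTBF + MTTR)
Availability = 4977 / (4977 + 236)
Availability = 4977 / 5213
Availability = 95.4729%

95.4729%


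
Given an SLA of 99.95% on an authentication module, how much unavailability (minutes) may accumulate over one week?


Formula: allowed downtime = period * (100 - SLA) / 100
Period (week) = 10080 minutes
Unavailability fraction = (100 - 99.95) / 100
Allowed downtime = 10080 * (100 - 99.95) / 100
Allowed downtime = 5.04 minutes

5.04 minutes


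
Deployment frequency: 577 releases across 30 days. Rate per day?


Formula: deployments per day = releases / days
= 577 / 30
= 19.233 deploys/day
(equivalently, 134.63 deploys/week)

19.233 deploys/day


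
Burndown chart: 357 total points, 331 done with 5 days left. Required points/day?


Formula: Required rate = Remaining points / Days left
Remaining = 357 - 331 = 26 points
Required rate = 26 / 5 = 5.2 points/day

5.2 points/day


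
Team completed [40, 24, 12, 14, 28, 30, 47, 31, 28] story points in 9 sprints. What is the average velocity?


Formula: Avg velocity = Total points / Number of sprints
Points: [40, 24, 12, 14, 28, 30, 47, 31, 28]
Sum = 40 + 24 + 12 + 14 + 28 + 30 + 47 + 31 + 28 = 254
Avg velocity = 254 / 9 = 28.22 points/sprint

28.22 points/sprint


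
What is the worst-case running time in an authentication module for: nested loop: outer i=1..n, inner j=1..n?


Reasoning: n iterations times n iterations
Complexity: O(n^2)

O(n^2)


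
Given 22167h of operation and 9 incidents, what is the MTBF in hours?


Formula: MTBF = Total operating time / Number of failures
MTBF = 22167 / 9
MTBF = 2463.0 hours

2463.0 hours


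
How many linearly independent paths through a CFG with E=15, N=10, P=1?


Formula: V(G) = E - N + 2P
V(G) = 15 - 10 + 2*1
V(G) = 5 + 2
V(G) = 7

7


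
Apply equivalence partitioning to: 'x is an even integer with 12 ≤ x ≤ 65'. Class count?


Constraint: even integers in [12, 65]
Class 1: x < 12 — out-of-range invalid
Class 2: x in [12,65] but odd — wrong type invalid
Class 3: x in [12,65] and even — valid
Class 4: x > 65 — out-of-range invalid
Total equivalence classes: 4

4 equivalence classes


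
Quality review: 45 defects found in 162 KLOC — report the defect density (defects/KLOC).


Defect density = defects / KLOC
Defect density = 45 / 162
Defect density = 0.278 defects/KLOC

0.278 defects/KLOC


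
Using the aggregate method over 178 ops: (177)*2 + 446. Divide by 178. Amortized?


Formula: Amortized cost = Total cost / Operations
Total cost = (177 * 2) + (1 * 446)
Total cost = 354 + 446 = 800
Amortized = 800 / 178 = 4.4944

4.4944


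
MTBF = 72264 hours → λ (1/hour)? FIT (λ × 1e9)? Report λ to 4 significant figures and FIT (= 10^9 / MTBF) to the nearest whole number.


Formula: λ = 1 / MTBF; FIT = λ × 1e9 = 1e9 / MTBF
λ = 1 / 72264 ≈ 1.384e-05 failures/hour
FIT = 1e9 / 72264 ≈ 13838 failures per 1e9 hours (nearest whole number)

λ = 1.384e-05 /h, FIT = 13838


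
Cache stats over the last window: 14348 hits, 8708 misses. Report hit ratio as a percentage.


Formula: hit rate = hits / (hits + misses) * 100
hit rate = 14348 / (14348 + 8708) * 100
hit rate = 14348 / 23056 * 100
hit rate = 62.23%

62.23%


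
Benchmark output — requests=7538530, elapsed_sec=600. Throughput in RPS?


Formula: throughput = requests / seconds
throughput = 7538530 / 600
throughput = 12564.22 requests/second

12564.22 requests/second


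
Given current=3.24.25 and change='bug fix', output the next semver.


Current: 3.24.25
Change category: 'bug fix' → patch bump
SemVer rule: patch bump → increment PATCH (MAJOR and MINOR unchanged)
New: 3.24.26

3.24.26


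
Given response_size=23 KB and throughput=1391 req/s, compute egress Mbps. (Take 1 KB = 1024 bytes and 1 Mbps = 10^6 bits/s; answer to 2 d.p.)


Formula: Mbps = payload_bytes * RPS * 8 / 1e6
Payload per request = 23 KB = 23 * 1024 = 23552 bytes
Total bytes/sec = 23552 * 1391 = 32760832
Total bits/sec = 32760832 * 8 = 262086656
Mbps = 262086656 / 1e6 = 262.09

262.09 Mbps


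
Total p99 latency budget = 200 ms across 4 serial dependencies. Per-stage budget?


Formula: per_stage = total_budget / stages
per_stage = 200 / 4
per_stage = 50.0 ms

50.0 ms


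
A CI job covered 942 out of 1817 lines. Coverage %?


Coverage = covered / total * 100
Coverage = 942 / 1817 * 100
Coverage = 51.84%

51.84%


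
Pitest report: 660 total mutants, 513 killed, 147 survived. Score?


Mutation score = killed / total * 100
Mutation score = 513 / 660 * 100
Mutation score = 77.73%

77.73%


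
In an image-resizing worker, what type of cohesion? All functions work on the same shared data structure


Reasoning: Functions share data
Type: Communicational cohesion

Communicational cohesion


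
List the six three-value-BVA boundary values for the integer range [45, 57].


Range: [45, 57]
Boundaries: just below min, min, min+1, max-1, max, just above max
Values: [44, 45, 46, 56, 57, 58]

[44, 45, 46, 56, 57, 58]


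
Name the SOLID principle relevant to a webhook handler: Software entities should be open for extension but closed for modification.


This describes the Open/Closed Principle (OCP)

Open/Closed Principle (OCP)


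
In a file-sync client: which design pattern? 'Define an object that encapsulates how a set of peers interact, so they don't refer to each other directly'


This matches the Mediator pattern

Mediator


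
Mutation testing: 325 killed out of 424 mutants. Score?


Mutation score = killed / total * 100
Mutation score = 325 / 424 * 100
Mutation score = 76.65%

76.65%


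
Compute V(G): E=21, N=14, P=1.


Formula: V(G) = E - N + 2P
V(G) = 21 - 14 + 2*1
V(G) = 7 + 2
V(G) = 9

9


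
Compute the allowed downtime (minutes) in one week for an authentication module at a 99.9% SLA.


Formula: allowed downtime = period * (100 - SLA) / 100
Period (week) = 10080 minutes
Unavailability fraction = (100 - 99.9) / 100
Allowed downtime = 10080 * (100 - 99.9) / 100
Allowed downtime = 10.08 minutes

10.08 minutes


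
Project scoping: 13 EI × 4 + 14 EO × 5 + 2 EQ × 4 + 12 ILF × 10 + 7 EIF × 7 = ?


UFP = EI*4 + EO*5 + EQ*4 + ILF*10 + EIF*7
UFP = 13*4 + 14*5 + 2*4 + 12*10 + 7*7
UFP = 52 + 70 + 8 + 120 + 49
UFP = 299

299


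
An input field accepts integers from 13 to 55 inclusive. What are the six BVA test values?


Range: [13, 55]
Boundaries: just below min, min, min+1, max-1, max, just above max
Values: [12, 13, 14, 54, 55, 56]

[12, 13, 14, 54, 55, 56]


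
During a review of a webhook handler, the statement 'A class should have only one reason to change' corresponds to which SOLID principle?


This describes the Single Responsibility Principle (SRP)

Single Responsibility Principle (SRP)


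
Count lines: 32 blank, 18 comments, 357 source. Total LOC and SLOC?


Total LOC = blank + comment + code
Total LOC = 32 + 18 + 357 = 407
SLOC (source only) = code = 357

Total LOC: 407, SLOC: 357


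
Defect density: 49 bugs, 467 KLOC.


Defect density = defects / KLOC
Defect density = 49 / 467
Defect density = 0.105 defects/KLOC

0.105 defects/KLOC


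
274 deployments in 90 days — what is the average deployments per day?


Formula: deployments per day = releases / days
= 274 / 90
= 3.044 deploys/day
(equivalently, 21.31 deploys/week)

3.044 deploys/day


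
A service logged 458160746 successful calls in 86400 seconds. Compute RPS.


Formula: throughput = requests / seconds
throughput = 458160746 / 86400
throughput = 5302.79 requests/second

5302.79 requests/second


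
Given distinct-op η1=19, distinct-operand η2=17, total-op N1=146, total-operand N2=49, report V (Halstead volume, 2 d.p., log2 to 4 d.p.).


Formula: V = N * log2(η), where N = N1 + N2 and η = η1 + η2
η = 19 + 17 = 36
N = 146 + 49 = 195
log2(36) ≈ 5.1699
V = 195 * 5.1699 = 1008.13

1008.13


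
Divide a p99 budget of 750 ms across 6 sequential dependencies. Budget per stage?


Formula: per_stage = total_budget / stages
per_stage = 750 / 6
per_stage = 125.0 ms

125.0 ms


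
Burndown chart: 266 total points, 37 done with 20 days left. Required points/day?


Formula: Required rate = Remaining points / Days left
Remaining = 266 - 37 = 229 points
Required rate = 229 / 20 = 11.45 points/day

11.45 points/day


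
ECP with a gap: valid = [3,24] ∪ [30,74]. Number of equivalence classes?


Valid ranges: [3,24] and [30,74]
Class 1: x < 3 — invalid
Class 2: 3 ≤ x ≤ 24 — valid
Class 3: 24 < x < 30 — invalid (gap between ranges)
Class 4: 30 ≤ x ≤ 74 — valid
Class 5: x > 74 — invalid
Total equivalence classes: 5

5 equivalence classes


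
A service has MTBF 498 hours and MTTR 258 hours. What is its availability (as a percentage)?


Availability = MTBF / (MTBF + MTTR)
Availability = 498 / (498 + 258)
Availability = 498 / 756
Availability = 65.873%

65.873%


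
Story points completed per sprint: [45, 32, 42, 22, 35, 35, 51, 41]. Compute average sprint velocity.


Formula: Avg velocity = Total points / Number of sprints
Points: [45, 32, 42, 22, 35, 35, 51, 41]
Sum = 45 + 32 + 42 + 22 + 35 + 35 + 51 + 41 = 303
Avg velocity = 303 / 8 = 37.88 points/sprint

37.88 points/sprint


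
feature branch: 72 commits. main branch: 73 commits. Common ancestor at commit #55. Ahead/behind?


Common ancestor: commit #55
feature commits after divergence: 72 - 55 = 17
main commits after divergence: 73 - 55 = 18
feature is 17 commits ahead of main
main is 18 commits ahead of feature

feature ahead: 17, main ahead: 18


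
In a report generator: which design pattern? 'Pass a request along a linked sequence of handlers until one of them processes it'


This matches the Chain of Responsibility pattern

Chain of Responsibility


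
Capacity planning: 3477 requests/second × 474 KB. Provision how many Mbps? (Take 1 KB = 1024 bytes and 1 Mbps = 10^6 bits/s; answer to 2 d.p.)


Formula: Mbps = payload_bytes * RPS * 8 / 1e6
Payload per request = 474 KB = 474 * 1024 = 485376 bytes
Total bytes/sec = 485376 * 3477 = 1687652352
Total bits/sec = 1687652352 * 8 = 13501218816
Mbps = 13501218816 / 1e6 = 13501.22

13501.22 Mbps
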